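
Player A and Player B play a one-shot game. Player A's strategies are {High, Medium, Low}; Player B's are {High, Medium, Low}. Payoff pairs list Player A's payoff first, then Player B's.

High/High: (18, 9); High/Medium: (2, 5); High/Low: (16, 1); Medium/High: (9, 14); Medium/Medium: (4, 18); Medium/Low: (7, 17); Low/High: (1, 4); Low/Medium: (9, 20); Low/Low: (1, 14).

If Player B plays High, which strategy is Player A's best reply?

High

With Player B fixed at High, Player A's payoffs are: High → 18, Medium → 9, Low → 1.
The maximum is 18, achieved by High.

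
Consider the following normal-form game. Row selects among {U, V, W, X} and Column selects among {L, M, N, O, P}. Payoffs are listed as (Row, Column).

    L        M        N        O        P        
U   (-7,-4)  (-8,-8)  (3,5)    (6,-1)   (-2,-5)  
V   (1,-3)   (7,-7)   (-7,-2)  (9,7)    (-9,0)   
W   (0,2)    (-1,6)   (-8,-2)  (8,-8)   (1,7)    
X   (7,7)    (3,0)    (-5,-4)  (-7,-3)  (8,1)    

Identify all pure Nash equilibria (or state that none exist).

(U, N), (V, O), and (X, L)

A profile is a Nash equilibrium when each player is best-responding to the other.
Row's best responses — vs L: X (payoff 7); vs M: V (payoff 7); vs N: U (payoff 3); vs O: V (payoff 9); vs P: X (payoff 8).
Column's best responses — vs U: N (payoff 5); vs V: O (payoff 7); vs W: P (payoff 7); vs X: L (payoff 7).
Mutual best responses occur at (U, N), (V, O), and (X, L); at each, neither player gains by switching.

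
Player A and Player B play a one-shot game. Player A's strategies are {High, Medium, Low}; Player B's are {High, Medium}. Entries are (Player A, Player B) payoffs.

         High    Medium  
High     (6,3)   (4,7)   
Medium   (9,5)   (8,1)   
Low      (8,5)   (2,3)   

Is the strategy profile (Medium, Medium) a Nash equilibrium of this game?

Holding Player B at Medium: Player A gets 8 from Medium, versus 4 from High, 2 from Low. No profitable deviation for Player A.
Holding Player A at Medium: Player B gets 1 from Medium but could get 5 by switching to High. Player B has a profitable deviation.

No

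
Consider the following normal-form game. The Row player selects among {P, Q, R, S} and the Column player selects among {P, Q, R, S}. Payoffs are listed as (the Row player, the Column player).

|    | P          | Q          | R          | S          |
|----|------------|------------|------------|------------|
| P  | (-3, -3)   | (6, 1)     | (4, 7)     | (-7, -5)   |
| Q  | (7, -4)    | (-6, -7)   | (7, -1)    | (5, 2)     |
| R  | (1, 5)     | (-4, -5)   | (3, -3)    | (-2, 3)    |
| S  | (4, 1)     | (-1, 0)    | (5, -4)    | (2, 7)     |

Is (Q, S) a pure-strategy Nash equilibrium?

Holding the Column player at S: the Row player gets 5 from Q, versus -7 from P, -2 from R, 2 from S. No profitable deviation for the Row player.
Holding the Row player at Q: the Column player gets 2 from S, versus -4 from P, -7 from Q, -1 from R. No profitable deviation for the Column player either.

Yes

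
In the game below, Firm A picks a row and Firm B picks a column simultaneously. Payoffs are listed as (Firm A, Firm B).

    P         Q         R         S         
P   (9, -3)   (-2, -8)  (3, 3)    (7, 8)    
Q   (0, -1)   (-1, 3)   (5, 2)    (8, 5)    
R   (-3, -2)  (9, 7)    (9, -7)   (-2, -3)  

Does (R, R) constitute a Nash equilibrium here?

No

Holding Firm B at R: Firm A gets 9 from R, versus 3 from P, 5 from Q. No profitable deviation for Firm A.
Holding Firm A at R: Firm B gets -7 from R but could get 7 by switching to Q. Firm B has a profitable deviation.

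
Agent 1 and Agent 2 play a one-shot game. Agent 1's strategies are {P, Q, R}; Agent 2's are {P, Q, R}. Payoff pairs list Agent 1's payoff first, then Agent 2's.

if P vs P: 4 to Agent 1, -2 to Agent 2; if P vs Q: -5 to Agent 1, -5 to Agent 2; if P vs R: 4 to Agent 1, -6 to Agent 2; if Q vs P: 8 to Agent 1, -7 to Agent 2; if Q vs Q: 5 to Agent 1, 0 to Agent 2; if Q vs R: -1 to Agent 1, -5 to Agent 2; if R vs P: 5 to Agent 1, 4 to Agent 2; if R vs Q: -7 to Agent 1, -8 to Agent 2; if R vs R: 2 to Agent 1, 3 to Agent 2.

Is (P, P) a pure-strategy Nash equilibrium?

No

Holding Agent 2 at P: Agent 1 gets 4 from P but could get 8 by switching to Q. Agent 1 has a profitable deviation.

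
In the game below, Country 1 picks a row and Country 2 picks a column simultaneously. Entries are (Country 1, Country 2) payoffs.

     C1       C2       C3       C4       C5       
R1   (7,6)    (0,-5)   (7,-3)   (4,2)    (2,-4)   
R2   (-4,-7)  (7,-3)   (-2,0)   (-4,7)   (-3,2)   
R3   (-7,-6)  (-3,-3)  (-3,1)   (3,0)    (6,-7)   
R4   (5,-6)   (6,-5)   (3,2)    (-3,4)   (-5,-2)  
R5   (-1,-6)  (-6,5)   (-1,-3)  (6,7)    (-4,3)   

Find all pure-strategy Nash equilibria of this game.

Find each player's best response to every opponent strategy; NE are the intersections.
Country 1's best responses — vs C1: R1 (payoff 7); vs C2: R2 (payoff 7); vs C3: R1 (payoff 7); vs C4: R5 (payoff 6); vs C5: R3 (payoff 6).
Country 2's best responses — vs R1: C1 (payoff 6); vs R2: C4 (payoff 7); vs R3: C3 (payoff 1); vs R4: C4 (payoff 4); vs R5: C4 (payoff 7).
Mutual best responses occur at (R1, C1) and (R5, C4); at each, neither player gains by switching.

(R1, C1) and (R5, C4)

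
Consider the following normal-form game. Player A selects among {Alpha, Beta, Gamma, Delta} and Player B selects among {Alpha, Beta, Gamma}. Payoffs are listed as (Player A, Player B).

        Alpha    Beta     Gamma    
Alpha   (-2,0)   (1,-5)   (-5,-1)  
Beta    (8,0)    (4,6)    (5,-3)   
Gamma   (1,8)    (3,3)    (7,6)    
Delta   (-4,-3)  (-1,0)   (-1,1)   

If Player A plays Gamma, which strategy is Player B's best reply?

Alpha

With Player A fixed at Gamma, Player B's payoffs are: Alpha → 8, Beta → 3, Gamma → 6.
The maximum is 8, achieved by Alpha.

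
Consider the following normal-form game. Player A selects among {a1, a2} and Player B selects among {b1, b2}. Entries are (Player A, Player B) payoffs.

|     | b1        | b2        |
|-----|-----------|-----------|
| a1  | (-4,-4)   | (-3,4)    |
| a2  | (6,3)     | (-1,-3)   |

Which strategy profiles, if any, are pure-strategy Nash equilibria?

(a2, b1)

Check mutual best responses: a cell is a NE iff neither player can gain by unilaterally deviating.
Player A's best responses — vs b1: a2 (payoff 6); vs b2: a2 (payoff -1).
Player B's best responses — vs a1: b2 (payoff 4); vs a2: b1 (payoff 3).
The only mutual best response is (a2, b1); neither player gains by switching there.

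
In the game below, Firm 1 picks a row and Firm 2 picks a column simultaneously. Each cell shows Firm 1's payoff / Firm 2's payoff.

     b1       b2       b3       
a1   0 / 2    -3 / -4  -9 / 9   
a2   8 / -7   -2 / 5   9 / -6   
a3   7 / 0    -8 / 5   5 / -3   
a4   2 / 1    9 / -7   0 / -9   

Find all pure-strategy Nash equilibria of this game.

None

Check mutual best responses: a cell is a NE iff neither player can gain by unilaterally deviating.
Firm 1's best responses — vs b1: a2 (payoff 8); vs b2: a4 (payoff 9); vs b3: a2 (payoff 9).
Firm 2's best responses — vs a1: b3 (payoff 9); vs a2: b2 (payoff 5); vs a3: b2 (payoff 5); vs a4: b1 (payoff 1).
No cell has both players best-responding. For instance, Firm 1's best reply to b1 is a2, but against a2 Firm 2 prefers b2 over b1.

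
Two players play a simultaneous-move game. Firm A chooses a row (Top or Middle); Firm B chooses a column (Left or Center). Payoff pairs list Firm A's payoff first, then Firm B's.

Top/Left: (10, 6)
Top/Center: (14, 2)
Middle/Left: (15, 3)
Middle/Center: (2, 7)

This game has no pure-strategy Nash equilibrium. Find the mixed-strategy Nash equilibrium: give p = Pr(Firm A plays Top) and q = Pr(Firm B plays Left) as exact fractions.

p = 1/2, q = 12/17

Each player's mixing probability is pinned down by making the *other* player indifferent.
Firm B indifferent between Left and Center: p·6 + (1−p)·3 = p·2 + (1−p)·7 ⟹ 3 + 3p = 7 + (-5)p ⟹ p = 1/2.
Firm A indifferent between Top and Middle: q·10 + (1−q)·14 = q·15 + (1−q)·2 ⟹ 14 + (-4)q = 2 + 13q ⟹ q = 12/17.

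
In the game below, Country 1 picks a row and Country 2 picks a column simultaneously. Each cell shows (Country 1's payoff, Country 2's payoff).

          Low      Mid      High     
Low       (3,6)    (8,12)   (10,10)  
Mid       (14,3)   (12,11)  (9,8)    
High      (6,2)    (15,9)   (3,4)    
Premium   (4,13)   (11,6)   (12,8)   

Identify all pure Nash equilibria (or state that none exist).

(High, Mid)

Find each player's best response to every opponent strategy; NE are the intersections.
Country 1's best responses — vs Low: Mid (payoff 14); vs Mid: High (payoff 15); vs High: Premium (payoff 12).
Country 2's best responses — vs Low: Mid (payoff 12); vs Mid: Mid (payoff 11); vs High: Mid (payoff 9); vs Premium: Low (payoff 13).
The only mutual best response is (High, Mid); neither player gains by switching there.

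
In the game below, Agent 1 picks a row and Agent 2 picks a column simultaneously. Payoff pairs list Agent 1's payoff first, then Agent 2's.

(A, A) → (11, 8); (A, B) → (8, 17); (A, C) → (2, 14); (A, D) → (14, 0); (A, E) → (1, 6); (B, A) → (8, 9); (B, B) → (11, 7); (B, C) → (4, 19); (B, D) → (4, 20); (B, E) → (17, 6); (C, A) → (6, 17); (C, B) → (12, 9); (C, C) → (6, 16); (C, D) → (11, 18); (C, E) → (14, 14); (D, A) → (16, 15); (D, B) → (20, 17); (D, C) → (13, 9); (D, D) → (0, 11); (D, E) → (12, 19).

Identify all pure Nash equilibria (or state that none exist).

No pure-strategy Nash equilibrium

Check mutual best responses: a cell is a NE iff neither player can gain by unilaterally deviating.
Agent 1's best responses — vs A: D (payoff 16); vs B: D (payoff 20); vs C: D (payoff 13); vs D: A (payoff 14); vs E: B (payoff 17).
Agent 2's best responses — vs A: B (payoff 17); vs B: D (payoff 20); vs C: D (payoff 18); vs D: E (payoff 19).
No cell has both players best-responding. For instance, Agent 1's best reply to C is D, but against D Agent 2 prefers E over C.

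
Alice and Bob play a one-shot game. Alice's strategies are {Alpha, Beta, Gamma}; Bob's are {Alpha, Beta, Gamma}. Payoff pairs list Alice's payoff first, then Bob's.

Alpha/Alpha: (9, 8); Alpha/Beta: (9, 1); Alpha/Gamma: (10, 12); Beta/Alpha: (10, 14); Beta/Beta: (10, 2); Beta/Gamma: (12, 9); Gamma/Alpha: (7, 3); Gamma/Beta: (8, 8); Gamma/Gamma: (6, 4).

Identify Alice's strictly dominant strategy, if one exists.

Beta

Check whether one of Alice's strategies beats all alternatives regardless of what the opponent does.
Beta strictly dominates: vs Alpha: 10 > each of {9, 7}; vs Beta: 10 > each of {9, 8}; vs Gamma: 12 > each of {10, 6}.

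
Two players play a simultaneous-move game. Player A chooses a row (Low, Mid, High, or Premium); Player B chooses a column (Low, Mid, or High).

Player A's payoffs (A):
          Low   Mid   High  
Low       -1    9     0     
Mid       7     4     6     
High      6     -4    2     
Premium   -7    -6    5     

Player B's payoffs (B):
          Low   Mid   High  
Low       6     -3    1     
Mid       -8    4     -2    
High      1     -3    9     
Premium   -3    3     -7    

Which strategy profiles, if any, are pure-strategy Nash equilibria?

Find each player's best response to every opponent strategy; NE are the intersections.
Player A's best responses — vs Low: Mid (payoff 7); vs Mid: Low (payoff 9); vs High: Mid (payoff 6).
Player B's best responses — vs Low: Low (payoff 6); vs Mid: Mid (payoff 4); vs High: High (payoff 9); vs Premium: Mid (payoff 3).
No cell has both players best-responding. For instance, Player A's best reply to Low is Mid, but against Mid Player B prefers Mid over Low.

None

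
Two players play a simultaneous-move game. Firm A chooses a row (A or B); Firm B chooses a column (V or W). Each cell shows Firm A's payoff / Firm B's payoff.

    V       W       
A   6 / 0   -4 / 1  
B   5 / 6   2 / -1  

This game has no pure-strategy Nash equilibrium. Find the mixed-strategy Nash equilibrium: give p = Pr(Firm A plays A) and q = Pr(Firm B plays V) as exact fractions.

p = 7/8, q = 6/7

Each player's mixing probability is pinned down by making the *other* player indifferent.
Firm B indifferent between V and W: p·0 + (1−p)·6 = p·1 + (1−p)·(-1) ⟹ 6 + (-6)p = (-1) + 2p ⟹ p = 7/8.
Firm A indifferent between A and B: q·6 + (1−q)·(-4) = q·5 + (1−q)·2 ⟹ (-4) + 10q = 2 + 3q ⟹ q = 6/7.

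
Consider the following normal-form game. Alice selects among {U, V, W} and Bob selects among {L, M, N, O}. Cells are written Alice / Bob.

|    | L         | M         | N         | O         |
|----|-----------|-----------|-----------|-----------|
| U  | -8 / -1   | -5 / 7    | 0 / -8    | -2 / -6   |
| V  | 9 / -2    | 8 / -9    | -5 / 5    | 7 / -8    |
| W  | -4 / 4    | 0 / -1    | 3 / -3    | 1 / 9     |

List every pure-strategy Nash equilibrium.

No pure-strategy Nash equilibrium

Check mutual best responses: a cell is a NE iff neither player can gain by unilaterally deviating.
Alice's best responses — vs L: V (payoff 9); vs M: V (payoff 8); vs N: W (payoff 3); vs O: V (payoff 7).
Bob's best responses — vs U: M (payoff 7); vs V: N (payoff 5); vs W: O (payoff 9).
No cell has both players best-responding. For instance, Alice's best reply to O is V, but against V Bob prefers N over O.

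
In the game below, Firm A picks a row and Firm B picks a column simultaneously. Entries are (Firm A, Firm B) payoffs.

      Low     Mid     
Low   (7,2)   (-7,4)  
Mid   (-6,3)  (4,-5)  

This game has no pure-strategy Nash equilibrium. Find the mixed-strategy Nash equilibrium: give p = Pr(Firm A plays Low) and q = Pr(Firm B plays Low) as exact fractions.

Each player's mixing probability is pinned down by making the *other* player indifferent.
Firm B indifferent between Low and Mid: p·2 + (1−p)·3 = p·4 + (1−p)·(-5) ⟹ 3 + (-1)p = (-5) + 9p ⟹ p = 4/5.
Firm A indifferent between Low and Mid: q·7 + (1−q)·(-7) = q·(-6) + (1−q)·4 ⟹ (-7) + 14q = 4 + (-10)q ⟹ q = 11/24.

p = 4/5, q = 11/24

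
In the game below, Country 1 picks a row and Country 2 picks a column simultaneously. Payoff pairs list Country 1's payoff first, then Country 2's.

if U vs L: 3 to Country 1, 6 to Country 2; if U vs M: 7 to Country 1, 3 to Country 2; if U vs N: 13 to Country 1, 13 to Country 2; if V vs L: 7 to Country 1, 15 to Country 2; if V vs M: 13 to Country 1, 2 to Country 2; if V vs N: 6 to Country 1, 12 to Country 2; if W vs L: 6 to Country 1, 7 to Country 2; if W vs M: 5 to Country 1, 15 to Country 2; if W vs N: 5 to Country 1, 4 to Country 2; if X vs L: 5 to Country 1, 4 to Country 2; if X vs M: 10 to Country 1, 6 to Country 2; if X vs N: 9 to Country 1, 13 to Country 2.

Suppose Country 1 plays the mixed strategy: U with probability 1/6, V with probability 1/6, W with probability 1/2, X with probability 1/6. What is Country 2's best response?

M

Country 2's best reply maximizes expected payoff against the mix.
L: (1/6)·6 + (1/6)·15 + (1/2)·7 + (1/6)·4 = 23/3
M: (1/6)·3 + (1/6)·2 + (1/2)·15 + (1/6)·6 = 28/3
N: (1/6)·13 + (1/6)·12 + (1/2)·4 + (1/6)·13 = 25/3
Highest expected payoff is 28/3, from M.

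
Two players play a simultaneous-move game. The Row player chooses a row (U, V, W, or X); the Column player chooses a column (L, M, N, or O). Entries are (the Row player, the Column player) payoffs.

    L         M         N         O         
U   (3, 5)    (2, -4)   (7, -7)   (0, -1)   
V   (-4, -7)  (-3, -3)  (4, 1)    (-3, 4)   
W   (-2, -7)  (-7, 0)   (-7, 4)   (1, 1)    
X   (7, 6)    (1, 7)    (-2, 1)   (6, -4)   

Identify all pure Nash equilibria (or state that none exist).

A profile is a Nash equilibrium when each player is best-responding to the other.
The Row player's best responses — vs L: X (payoff 7); vs M: U (payoff 2); vs N: U (payoff 7); vs O: X (payoff 6).
The Column player's best responses — vs U: L (payoff 5); vs V: O (payoff 4); vs W: N (payoff 4); vs X: M (payoff 7).
No cell has both players best-responding. For instance, the Row player's best reply to O is X, but against X the Column player prefers M over O.

None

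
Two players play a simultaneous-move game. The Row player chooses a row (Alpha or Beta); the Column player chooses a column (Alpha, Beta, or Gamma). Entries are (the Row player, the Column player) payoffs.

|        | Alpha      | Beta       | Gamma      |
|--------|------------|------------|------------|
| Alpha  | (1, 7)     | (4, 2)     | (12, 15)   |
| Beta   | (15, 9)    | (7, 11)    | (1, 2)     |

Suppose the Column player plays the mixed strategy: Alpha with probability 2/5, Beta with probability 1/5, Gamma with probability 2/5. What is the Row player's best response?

The Row player's best reply maximizes expected payoff against the mix.
Alpha: (2/5)·1 + (1/5)·4 + (2/5)·12 = 6
Beta: (2/5)·15 + (1/5)·7 + (2/5)·1 = 39/5
Highest expected payoff is 39/5, from Beta.

Beta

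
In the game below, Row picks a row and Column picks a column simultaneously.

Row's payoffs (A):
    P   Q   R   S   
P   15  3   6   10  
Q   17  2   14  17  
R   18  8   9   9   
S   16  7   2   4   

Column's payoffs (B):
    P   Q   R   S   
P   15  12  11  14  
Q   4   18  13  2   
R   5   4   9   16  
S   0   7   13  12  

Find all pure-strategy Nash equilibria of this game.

Check mutual best responses: a cell is a NE iff neither player can gain by unilaterally deviating.
Row's best responses — vs P: R (payoff 18); vs Q: R (payoff 8); vs R: Q (payoff 14); vs S: Q (payoff 17).
Column's best responses — vs P: P (payoff 15); vs Q: Q (payoff 18); vs R: S (payoff 16); vs S: R (payoff 13).
No cell has both players best-responding. For instance, Row's best reply to Q is R, but against R Column prefers S over Q.

There is no pure-strategy Nash equilibrium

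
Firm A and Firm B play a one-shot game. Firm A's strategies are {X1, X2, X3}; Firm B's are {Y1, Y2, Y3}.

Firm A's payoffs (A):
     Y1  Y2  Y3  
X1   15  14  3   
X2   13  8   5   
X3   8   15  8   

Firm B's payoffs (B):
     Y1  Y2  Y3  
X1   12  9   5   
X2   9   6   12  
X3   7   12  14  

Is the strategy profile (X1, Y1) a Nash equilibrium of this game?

Yes

Holding Firm B at Y1: Firm A gets 15 from X1, versus 13 from X2, 8 from X3. No profitable deviation for Firm A.
Holding Firm A at X1: Firm B gets 12 from Y1, versus 9 from Y2, 5 from Y3. No profitable deviation for Firm B either.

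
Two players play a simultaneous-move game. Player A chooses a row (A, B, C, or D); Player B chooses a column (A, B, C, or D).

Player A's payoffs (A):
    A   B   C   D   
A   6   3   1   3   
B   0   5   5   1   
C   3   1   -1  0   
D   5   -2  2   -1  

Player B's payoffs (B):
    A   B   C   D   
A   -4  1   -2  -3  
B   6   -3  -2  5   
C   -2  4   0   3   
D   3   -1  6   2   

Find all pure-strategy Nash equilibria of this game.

None

Find each player's best response to every opponent strategy; NE are the intersections.
Player A's best responses — vs A: A (payoff 6); vs B: B (payoff 5); vs C: B (payoff 5); vs D: A (payoff 3).
Player B's best responses — vs A: B (payoff 1); vs B: A (payoff 6); vs C: B (payoff 4); vs D: C (payoff 6).
No cell has both players best-responding. For instance, Player A's best reply to D is A, but against A Player B prefers B over D.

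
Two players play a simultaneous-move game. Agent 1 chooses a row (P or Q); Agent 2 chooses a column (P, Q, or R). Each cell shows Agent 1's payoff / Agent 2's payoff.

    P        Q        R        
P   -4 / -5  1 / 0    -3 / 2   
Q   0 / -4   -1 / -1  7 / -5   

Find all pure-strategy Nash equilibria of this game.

None

Check mutual best responses: a cell is a NE iff neither player can gain by unilaterally deviating.
Agent 1's best responses — vs P: Q (payoff 0); vs Q: P (payoff 1); vs R: Q (payoff 7).
Agent 2's best responses — vs P: R (payoff 2); vs Q: Q (payoff -1).
No cell has both players best-responding. For instance, Agent 1's best reply to R is Q, but against Q Agent 2 prefers Q over R.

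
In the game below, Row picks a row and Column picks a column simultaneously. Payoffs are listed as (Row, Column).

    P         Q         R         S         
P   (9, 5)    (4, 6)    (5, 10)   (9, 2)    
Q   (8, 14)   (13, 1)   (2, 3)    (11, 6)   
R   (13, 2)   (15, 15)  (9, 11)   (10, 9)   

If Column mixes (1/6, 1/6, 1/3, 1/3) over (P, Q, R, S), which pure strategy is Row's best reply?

Compute Row's expected payoff from each pure strategy against the given mix.
P: (1/6)·9 + (1/6)·4 + (1/3)·5 + (1/3)·9 = 41/6
Q: (1/6)·8 + (1/6)·13 + (1/3)·2 + (1/3)·11 = 47/6
R: (1/6)·13 + (1/6)·15 + (1/3)·9 + (1/3)·10 = 11
Highest expected payoff is 11, from R.

R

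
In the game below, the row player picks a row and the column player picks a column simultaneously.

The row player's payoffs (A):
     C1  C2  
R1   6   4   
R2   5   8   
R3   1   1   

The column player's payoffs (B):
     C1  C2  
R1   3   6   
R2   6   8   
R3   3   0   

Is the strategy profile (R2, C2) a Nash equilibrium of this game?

Yes

Holding the column player at C2: the row player gets 8 from R2, versus 4 from R1, 1 from R3. No profitable deviation for the row player.
Holding the row player at R2: the column player gets 8 from C2, versus 6 from C1. No profitable deviation for the column player either.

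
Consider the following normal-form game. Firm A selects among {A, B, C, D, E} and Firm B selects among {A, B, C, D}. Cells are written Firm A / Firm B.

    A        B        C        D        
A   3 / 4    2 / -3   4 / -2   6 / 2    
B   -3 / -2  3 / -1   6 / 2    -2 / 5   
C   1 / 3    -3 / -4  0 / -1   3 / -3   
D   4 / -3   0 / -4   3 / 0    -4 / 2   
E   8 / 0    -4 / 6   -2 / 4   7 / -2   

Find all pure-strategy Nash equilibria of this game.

None

Check mutual best responses: a cell is a NE iff neither player can gain by unilaterally deviating.
Firm A's best responses — vs A: E (payoff 8); vs B: B (payoff 3); vs C: B (payoff 6); vs D: E (payoff 7).
Firm B's best responses — vs A: A (payoff 4); vs B: D (payoff 5); vs C: A (payoff 3); vs D: D (payoff 2); vs E: B (payoff 6).
No cell has both players best-responding. For instance, Firm A's best reply to C is B, but against B Firm B prefers D over C.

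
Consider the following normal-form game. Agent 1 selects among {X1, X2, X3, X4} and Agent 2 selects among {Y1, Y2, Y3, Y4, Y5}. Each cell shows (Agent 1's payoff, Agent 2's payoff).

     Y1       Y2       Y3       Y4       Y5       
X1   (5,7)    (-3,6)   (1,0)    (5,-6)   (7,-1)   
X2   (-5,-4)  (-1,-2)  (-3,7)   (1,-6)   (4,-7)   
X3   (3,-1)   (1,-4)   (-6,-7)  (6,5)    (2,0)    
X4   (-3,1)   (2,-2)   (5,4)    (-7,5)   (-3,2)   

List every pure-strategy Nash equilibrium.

A profile is a Nash equilibrium when each player is best-responding to the other.
Agent 1's best responses — vs Y1: X1 (payoff 5); vs Y2: X4 (payoff 2); vs Y3: X4 (payoff 5); vs Y4: X3 (payoff 6); vs Y5: X1 (payoff 7).
Agent 2's best responses — vs X1: Y1 (payoff 7); vs X2: Y3 (payoff 7); vs X3: Y4 (payoff 5); vs X4: Y4 (payoff 5).
Mutual best responses occur at (X1, Y1) and (X3, Y4); at each, neither player gains by switching.

(X1, Y1) and (X3, Y4)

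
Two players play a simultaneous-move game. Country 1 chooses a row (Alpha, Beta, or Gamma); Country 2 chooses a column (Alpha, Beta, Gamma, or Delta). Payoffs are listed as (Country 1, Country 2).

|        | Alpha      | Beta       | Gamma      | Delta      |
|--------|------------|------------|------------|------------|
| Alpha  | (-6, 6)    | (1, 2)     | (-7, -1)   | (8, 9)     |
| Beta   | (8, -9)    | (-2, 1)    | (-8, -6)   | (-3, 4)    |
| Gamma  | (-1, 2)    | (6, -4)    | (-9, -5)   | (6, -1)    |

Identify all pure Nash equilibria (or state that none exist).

Check mutual best responses: a cell is a NE iff neither player can gain by unilaterally deviating.
Country 1's best responses — vs Alpha: Beta (payoff 8); vs Beta: Gamma (payoff 6); vs Gamma: Alpha (payoff -7); vs Delta: Alpha (payoff 8).
Country 2's best responses — vs Alpha: Delta (payoff 9); vs Beta: Delta (payoff 4); vs Gamma: Alpha (payoff 2).
The only mutual best response is (Alpha, Delta); neither player gains by switching there.

(Alpha, Delta)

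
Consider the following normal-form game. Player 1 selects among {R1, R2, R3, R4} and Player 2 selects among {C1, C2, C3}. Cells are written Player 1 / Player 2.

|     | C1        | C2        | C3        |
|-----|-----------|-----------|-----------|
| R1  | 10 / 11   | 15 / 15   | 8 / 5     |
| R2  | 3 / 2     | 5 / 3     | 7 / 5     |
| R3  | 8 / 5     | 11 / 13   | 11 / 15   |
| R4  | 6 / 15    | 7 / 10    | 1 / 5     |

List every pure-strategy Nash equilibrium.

A profile is a Nash equilibrium when each player is best-responding to the other.
Player 1's best responses — vs C1: R1 (payoff 10); vs C2: R1 (payoff 15); vs C3: R3 (payoff 11).
Player 2's best responses — vs R1: C2 (payoff 15); vs R2: C3 (payoff 5); vs R3: C3 (payoff 15); vs R4: C1 (payoff 15).
Mutual best responses occur at (R1, C2) and (R3, C3); at each, neither player gains by switching.

(R1, C2) and (R3, C3)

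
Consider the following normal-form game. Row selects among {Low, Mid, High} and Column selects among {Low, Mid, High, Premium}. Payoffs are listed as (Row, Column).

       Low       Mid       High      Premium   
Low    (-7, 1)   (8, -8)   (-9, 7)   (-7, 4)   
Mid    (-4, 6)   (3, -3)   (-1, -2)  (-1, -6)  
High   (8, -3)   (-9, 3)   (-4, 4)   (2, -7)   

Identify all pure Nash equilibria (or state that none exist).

None

Find each player's best response to every opponent strategy; NE are the intersections.
Row's best responses — vs Low: High (payoff 8); vs Mid: Low (payoff 8); vs High: Mid (payoff -1); vs Premium: High (payoff 2).
Column's best responses — vs Low: High (payoff 7); vs Mid: Low (payoff 6); vs High: High (payoff 4).
No cell has both players best-responding. For instance, Row's best reply to Low is High, but against High Column prefers High over Low.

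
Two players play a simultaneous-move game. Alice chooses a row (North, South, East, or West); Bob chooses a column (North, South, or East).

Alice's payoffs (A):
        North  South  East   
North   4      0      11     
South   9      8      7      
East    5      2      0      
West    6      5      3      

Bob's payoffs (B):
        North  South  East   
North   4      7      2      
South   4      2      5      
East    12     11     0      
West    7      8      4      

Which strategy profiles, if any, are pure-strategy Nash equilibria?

A profile is a Nash equilibrium when each player is best-responding to the other.
Alice's best responses — vs North: South (payoff 9); vs South: South (payoff 8); vs East: North (payoff 11).
Bob's best responses — vs North: South (payoff 7); vs South: East (payoff 5); vs East: North (payoff 12); vs West: South (payoff 8).
No cell has both players best-responding. For instance, Alice's best reply to South is South, but against South Bob prefers East over South.

There is no pure-strategy Nash equilibrium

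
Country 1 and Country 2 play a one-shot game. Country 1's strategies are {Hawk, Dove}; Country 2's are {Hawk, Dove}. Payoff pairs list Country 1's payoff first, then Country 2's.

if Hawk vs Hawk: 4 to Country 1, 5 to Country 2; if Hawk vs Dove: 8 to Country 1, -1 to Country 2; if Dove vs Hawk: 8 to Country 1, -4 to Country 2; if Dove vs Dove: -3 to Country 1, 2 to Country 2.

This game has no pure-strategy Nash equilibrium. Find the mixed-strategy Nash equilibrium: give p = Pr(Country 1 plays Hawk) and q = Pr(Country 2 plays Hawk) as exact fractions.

p = 1/2, q = 11/15

Each player's mixing probability is pinned down by making the *other* player indifferent.
Country 2 indifferent between Hawk and Dove: p·5 + (1−p)·(-4) = p·(-1) + (1−p)·2 ⟹ (-4) + 9p = 2 + (-3)p ⟹ p = 1/2.
Country 1 indifferent between Hawk and Dove: q·4 + (1−q)·8 = q·8 + (1−q)·(-3) ⟹ 8 + (-4)q = (-3) + 11q ⟹ q = 11/15.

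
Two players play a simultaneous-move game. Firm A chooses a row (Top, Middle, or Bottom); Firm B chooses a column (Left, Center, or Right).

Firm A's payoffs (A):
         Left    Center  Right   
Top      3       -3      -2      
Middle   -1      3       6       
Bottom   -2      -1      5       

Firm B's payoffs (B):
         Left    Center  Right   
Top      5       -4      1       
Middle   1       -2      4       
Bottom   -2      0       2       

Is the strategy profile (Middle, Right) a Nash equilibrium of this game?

Holding Firm B at Right: Firm A gets 6 from Middle, versus -2 from Top, 5 from Bottom. No profitable deviation for Firm A.
Holding Firm A at Middle: Firm B gets 4 from Right, versus 1 from Left, -2 from Center. No profitable deviation for Firm B either.

Yes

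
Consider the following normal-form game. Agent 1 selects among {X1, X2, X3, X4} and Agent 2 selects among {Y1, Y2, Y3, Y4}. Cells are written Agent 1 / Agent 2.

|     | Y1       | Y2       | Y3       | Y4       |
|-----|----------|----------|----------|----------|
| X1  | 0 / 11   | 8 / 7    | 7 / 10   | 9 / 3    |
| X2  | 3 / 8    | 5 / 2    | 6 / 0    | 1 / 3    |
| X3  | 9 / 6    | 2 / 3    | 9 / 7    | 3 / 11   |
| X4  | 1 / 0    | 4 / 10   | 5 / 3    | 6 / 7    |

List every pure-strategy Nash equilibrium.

There is no pure-strategy Nash equilibrium

Check mutual best responses: a cell is a NE iff neither player can gain by unilaterally deviating.
Agent 1's best responses — vs Y1: X3 (payoff 9); vs Y2: X1 (payoff 8); vs Y3: X3 (payoff 9); vs Y4: X1 (payoff 9).
Agent 2's best responses — vs X1: Y1 (payoff 11); vs X2: Y1 (payoff 8); vs X3: Y4 (payoff 11); vs X4: Y2 (payoff 10).
No cell has both players best-responding. For instance, Agent 1's best reply to Y3 is X3, but against X3 Agent 2 prefers Y4 over Y3.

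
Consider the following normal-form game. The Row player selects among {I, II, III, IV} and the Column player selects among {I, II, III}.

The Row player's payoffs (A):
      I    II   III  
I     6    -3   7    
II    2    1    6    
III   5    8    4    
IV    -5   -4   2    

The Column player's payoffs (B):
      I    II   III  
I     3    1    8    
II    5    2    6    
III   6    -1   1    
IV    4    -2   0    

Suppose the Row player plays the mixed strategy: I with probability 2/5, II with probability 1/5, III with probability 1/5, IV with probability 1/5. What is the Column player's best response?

The Column player's best reply maximizes expected payoff against the mix.
I: (2/5)·3 + (1/5)·5 + (1/5)·6 + (1/5)·4 = 21/5
II: (2/5)·1 + (1/5)·2 + (1/5)·(-1) + (1/5)·(-2) = 1/5
III: (2/5)·8 + (1/5)·6 + (1/5)·1 + (1/5)·0 = 23/5
Highest expected payoff is 23/5, from III.

III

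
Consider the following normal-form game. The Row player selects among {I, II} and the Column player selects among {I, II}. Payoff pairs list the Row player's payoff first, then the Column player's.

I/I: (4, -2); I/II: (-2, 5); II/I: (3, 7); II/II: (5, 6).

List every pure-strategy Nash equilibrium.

Find each player's best response to every opponent strategy; NE are the intersections.
The Row player's best responses — vs I: I (payoff 4); vs II: II (payoff 5).
The Column player's best responses — vs I: II (payoff 5); vs II: I (payoff 7).
No cell has both players best-responding. For instance, the Row player's best reply to II is II, but against II the Column player prefers I over II.

There is no pure-strategy Nash equilibrium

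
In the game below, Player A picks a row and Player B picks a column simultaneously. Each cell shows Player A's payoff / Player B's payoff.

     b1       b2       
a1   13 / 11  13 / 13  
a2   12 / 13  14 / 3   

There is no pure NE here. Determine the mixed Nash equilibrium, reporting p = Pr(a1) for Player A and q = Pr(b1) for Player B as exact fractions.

p = 5/6, q = 1/2

In a mixed NE each player is indifferent between their pure strategies, so the opponent's mix sets the indifference.
Player B indifferent between b1 and b2: p·11 + (1−p)·13 = p·13 + (1−p)·3 ⟹ 13 + (-2)p = 3 + 10p ⟹ p = 5/6.
Player A indifferent between a1 and a2: q·13 + (1−q)·13 = q·12 + (1−q)·14 ⟹ 13 + 0q = 14 + (-2)q ⟹ q = 1/2.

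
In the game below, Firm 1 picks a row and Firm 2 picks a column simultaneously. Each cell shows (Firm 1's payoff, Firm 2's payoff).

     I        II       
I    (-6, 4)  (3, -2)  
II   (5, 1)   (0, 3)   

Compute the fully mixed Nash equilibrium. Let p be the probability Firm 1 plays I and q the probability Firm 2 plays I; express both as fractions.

In a mixed NE each player is indifferent between their pure strategies, so the opponent's mix sets the indifference.
Firm 2 indifferent between I and II: p·4 + (1−p)·1 = p·(-2) + (1−p)·3 ⟹ 1 + 3p = 3 + (-5)p ⟹ p = 1/4.
Firm 1 indifferent between I and II: q·(-6) + (1−q)·3 = q·5 + (1−q)·0 ⟹ 3 + (-9)q = 0 + 5q ⟹ q = 3/14.

p = 1/4, q = 3/14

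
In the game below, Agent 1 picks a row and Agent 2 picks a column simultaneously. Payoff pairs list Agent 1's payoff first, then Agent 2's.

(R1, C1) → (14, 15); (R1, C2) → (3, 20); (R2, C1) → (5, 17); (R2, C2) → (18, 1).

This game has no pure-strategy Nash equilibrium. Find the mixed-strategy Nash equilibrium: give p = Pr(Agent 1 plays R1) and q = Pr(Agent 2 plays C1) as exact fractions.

p = 16/21, q = 5/8

Each player's mixing probability is pinned down by making the *other* player indifferent.
Agent 2 indifferent between C1 and C2: p·15 + (1−p)·17 = p·20 + (1−p)·1 ⟹ 17 + (-2)p = 1 + 19p ⟹ p = 16/21.
Agent 1 indifferent between R1 and R2: q·14 + (1−q)·3 = q·5 + (1−q)·18 ⟹ 3 + 11q = 18 + (-13)q ⟹ q = 5/8.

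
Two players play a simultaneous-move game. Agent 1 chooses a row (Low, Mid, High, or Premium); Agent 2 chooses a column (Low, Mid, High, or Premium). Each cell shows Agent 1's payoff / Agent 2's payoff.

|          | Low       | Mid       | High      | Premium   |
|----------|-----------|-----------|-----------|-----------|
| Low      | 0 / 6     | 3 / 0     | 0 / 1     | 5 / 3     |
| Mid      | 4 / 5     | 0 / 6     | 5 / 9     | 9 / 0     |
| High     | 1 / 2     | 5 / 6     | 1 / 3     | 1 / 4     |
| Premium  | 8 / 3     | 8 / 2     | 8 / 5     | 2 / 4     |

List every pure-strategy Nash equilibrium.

Find each player's best response to every opponent strategy; NE are the intersections.
Agent 1's best responses — vs Low: Premium (payoff 8); vs Mid: Premium (payoff 8); vs High: Premium (payoff 8); vs Premium: Mid (payoff 9).
Agent 2's best responses — vs Low: Low (payoff 6); vs Mid: High (payoff 9); vs High: Mid (payoff 6); vs Premium: High (payoff 5).
The only mutual best response is (Premium, High); neither player gains by switching there.

(Premium, High)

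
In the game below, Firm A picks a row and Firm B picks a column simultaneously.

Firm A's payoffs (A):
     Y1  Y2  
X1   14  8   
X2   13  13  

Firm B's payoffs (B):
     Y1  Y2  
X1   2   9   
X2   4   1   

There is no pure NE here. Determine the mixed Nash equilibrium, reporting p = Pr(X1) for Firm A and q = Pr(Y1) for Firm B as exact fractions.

p = 3/10, q = 5/6

In a mixed NE each player is indifferent between their pure strategies, so the opponent's mix sets the indifference.
Firm B indifferent between Y1 and Y2: p·2 + (1−p)·4 = p·9 + (1−p)·1 ⟹ 4 + (-2)p = 1 + 8p ⟹ p = 3/10.
Firm A indifferent between X1 and X2: q·14 + (1−q)·8 = q·13 + (1−q)·13 ⟹ 8 + 6q = 13 + 0q ⟹ q = 5/6.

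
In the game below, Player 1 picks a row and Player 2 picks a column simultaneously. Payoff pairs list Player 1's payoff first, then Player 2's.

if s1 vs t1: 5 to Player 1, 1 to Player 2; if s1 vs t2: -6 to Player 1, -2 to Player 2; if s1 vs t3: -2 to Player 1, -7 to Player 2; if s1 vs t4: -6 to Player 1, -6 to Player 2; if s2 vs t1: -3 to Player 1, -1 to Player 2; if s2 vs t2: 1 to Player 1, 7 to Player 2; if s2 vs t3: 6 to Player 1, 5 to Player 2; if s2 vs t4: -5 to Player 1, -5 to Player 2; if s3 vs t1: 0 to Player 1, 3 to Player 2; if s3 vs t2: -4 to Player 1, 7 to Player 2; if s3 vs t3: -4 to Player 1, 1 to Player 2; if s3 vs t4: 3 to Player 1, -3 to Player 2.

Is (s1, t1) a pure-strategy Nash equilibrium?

Holding Player 2 at t1: Player 1 gets 5 from s1, versus -3 from s2, 0 from s3. No profitable deviation for Player 1.
Holding Player 1 at s1: Player 2 gets 1 from t1, versus -2 from t2, -7 from t3, -6 from t4. No profitable deviation for Player 2 either.

Yes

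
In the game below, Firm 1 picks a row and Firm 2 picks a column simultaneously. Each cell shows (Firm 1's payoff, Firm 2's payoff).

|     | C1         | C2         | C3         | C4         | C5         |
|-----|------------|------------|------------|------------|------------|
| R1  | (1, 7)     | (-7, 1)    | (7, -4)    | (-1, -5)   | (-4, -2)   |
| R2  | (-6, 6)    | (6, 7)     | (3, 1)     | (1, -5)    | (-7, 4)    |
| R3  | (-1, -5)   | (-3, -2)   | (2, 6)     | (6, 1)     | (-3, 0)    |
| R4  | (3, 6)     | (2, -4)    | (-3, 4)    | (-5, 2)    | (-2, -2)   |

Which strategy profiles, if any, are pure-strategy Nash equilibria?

Check mutual best responses: a cell is a NE iff neither player can gain by unilaterally deviating.
Firm 1's best responses — vs C1: R4 (payoff 3); vs C2: R2 (payoff 6); vs C3: R1 (payoff 7); vs C4: R3 (payoff 6); vs C5: R4 (payoff -2).
Firm 2's best responses — vs R1: C1 (payoff 7); vs R2: C2 (payoff 7); vs R3: C3 (payoff 6); vs R4: C1 (payoff 6).
Mutual best responses occur at (R2, C2) and (R4, C1); at each, neither player gains by switching.

(R2, C2) and (R4, C1)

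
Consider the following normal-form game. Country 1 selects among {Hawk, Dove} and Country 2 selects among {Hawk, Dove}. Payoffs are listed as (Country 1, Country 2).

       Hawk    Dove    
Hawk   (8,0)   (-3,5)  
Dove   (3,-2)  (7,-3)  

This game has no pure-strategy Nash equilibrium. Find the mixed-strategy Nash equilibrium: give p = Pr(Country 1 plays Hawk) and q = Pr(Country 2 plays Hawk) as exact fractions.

In a mixed NE each player is indifferent between their pure strategies, so the opponent's mix sets the indifference.
Country 2 indifferent between Hawk and Dove: p·0 + (1−p)·(-2) = p·5 + (1−p)·(-3) ⟹ (-2) + 2p = (-3) + 8p ⟹ p = 1/6.
Country 1 indifferent between Hawk and Dove: q·8 + (1−q)·(-3) = q·3 + (1−q)·7 ⟹ (-3) + 11q = 7 + (-4)q ⟹ q = 2/3.

p = 1/6, q = 2/3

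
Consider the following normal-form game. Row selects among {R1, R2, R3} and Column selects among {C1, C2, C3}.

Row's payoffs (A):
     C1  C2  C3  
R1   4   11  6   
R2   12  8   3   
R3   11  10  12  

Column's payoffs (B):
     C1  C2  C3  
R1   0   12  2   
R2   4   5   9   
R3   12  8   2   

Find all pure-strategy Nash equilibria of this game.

(R1, C2)

Check mutual best responses: a cell is a NE iff neither player can gain by unilaterally deviating.
Row's best responses — vs C1: R2 (payoff 12); vs C2: R1 (payoff 11); vs C3: R3 (payoff 12).
Column's best responses — vs R1: C2 (payoff 12); vs R2: C3 (payoff 9); vs R3: C1 (payoff 12).
The only mutual best response is (R1, C2); neither player gains by switching there.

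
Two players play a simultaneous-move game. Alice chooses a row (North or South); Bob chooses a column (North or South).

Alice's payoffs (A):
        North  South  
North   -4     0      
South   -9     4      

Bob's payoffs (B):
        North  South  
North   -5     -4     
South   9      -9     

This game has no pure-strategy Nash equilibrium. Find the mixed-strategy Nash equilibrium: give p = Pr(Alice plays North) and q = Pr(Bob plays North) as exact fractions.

Each player's mixing probability is pinned down by making the *other* player indifferent.
Bob indifferent between North and South: p·(-5) + (1−p)·9 = p·(-4) + (1−p)·(-9) ⟹ 9 + (-14)p = (-9) + 5p ⟹ p = 18/19.
Alice indifferent between North and South: q·(-4) + (1−q)·0 = q·(-9) + (1−q)·4 ⟹ 0 + (-4)q = 4 + (-13)q ⟹ q = 4/9.

p = 18/19, q = 4/9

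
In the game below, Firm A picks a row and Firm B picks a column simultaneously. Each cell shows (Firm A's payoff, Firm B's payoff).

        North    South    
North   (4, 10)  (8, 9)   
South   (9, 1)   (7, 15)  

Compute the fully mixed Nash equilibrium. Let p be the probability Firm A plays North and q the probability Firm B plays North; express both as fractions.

p = 14/15, q = 1/6

Each player's mixing probability is pinned down by making the *other* player indifferent.
Firm B indifferent between North and South: p·10 + (1−p)·1 = p·9 + (1−p)·15 ⟹ 1 + 9p = 15 + (-6)p ⟹ p = 14/15.
Firm A indifferent between North and South: q·4 + (1−q)·8 = q·9 + (1−q)·7 ⟹ 8 + (-4)q = 7 + 2q ⟹ q = 1/6.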